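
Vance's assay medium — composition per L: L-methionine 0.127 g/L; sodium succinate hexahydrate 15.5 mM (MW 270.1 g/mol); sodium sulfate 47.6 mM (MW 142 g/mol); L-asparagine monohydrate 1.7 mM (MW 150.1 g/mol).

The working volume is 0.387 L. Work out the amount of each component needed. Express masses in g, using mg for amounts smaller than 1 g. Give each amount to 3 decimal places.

Working volume: 0.387 L.
L-methionine: 0.127 g/L × 0.387 L = 0.049149 g = 49.149 mg
sodium succinate hexahydrate: 15.5 mmol/L × 270.1 g/mol × 0.387 L ÷ 1000 = 1.620 g
sodium sulfate: 47.6 mmol/L × 142 g/mol × 0.387 L ÷ 1000 = 2.616 g
L-asparagine monohydrate: 1.7 mmol/L × 150.1 mg/mmol × 0.387 L = 98.751 mg

L-methionine 49.149 mg; sodium succinate hexahydrate 1.620 g; sodium sulfate 2.616 g; L-asparagine monohydrate 98.751 mg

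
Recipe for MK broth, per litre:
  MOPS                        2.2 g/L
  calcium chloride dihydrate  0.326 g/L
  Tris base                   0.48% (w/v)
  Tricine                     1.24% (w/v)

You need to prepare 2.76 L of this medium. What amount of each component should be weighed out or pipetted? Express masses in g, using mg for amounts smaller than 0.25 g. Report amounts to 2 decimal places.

MOPS 6.07 g; calcium chloride dihydrate 0.90 g; Tris base 13.25 g; Tricine 34.22 g

Working volume: 2.76 L.
MOPS: 2.2 g/L × 2.76 L = 6.07 g
calcium chloride dihydrate: 0.326 g/L × 2.76 L = 0.90 g
Tris base: 0.48 g per 100 mL × 2760 mL ÷ 100 = 13.25 g
Tricine: 1.24 g per 100 mL × 2760 mL ÷ 100 = 34.22 g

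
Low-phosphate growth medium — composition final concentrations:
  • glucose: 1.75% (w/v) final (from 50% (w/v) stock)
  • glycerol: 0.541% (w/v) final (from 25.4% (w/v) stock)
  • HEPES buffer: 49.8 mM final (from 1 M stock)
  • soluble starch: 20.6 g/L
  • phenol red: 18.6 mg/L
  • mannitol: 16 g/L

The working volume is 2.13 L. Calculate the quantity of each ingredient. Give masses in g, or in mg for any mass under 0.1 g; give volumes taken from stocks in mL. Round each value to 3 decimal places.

Working volume: 2.13 L.
glucose: V = C2·V2/C1 = 1.75% ÷ 50% × 2130 mL = 74.550 mL
glycerol: V = C2·V2/C1 = 0.541% ÷ 25.4% × 2130 mL = 45.367 mL
HEPES buffer: dilute stock: 49.8 mM × 2130 mL ÷ 1000 mM = 106.074 mL
soluble starch: 20.6 g/L × 2.13 L = 43.878 g
phenol red: 18.6 mg/L × 2.13 L = 39.618 mg
mannitol: 16 g/L × 2.13 L = 34.080 g

glucose 74.550 mL; glycerol 45.367 mL; HEPES buffer 106.074 mL; soluble starch 43.878 g; phenol red 39.618 mg; mannitol 34.080 g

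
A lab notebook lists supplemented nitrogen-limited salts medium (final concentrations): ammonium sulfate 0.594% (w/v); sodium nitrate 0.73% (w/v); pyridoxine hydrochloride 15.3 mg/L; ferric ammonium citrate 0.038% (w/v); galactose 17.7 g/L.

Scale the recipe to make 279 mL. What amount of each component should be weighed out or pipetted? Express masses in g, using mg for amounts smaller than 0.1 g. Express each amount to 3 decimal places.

ammonium sulfate 1.657 g; sodium nitrate 2.037 g; pyridoxine hydrochloride 4.269 mg; ferric ammonium citrate 0.106 g; galactose 4.938 g

Scale factor relative to 1 L: 0.279.
ammonium sulfate: 0.594 g per 100 mL × 279 mL ÷ 100 = 1.657 g
sodium nitrate: 0.73% w/v = 7.3 g/L → 7.3 × 0.279 L = 2.037 g
pyridoxine hydrochloride: 15.3 mg/L × 0.279 L = 4.269 mg
ferric ammonium citrate: 0.038 g per 100 mL × 279 mL ÷ 100 = 0.106 g
galactose: 17.7 g/L × 0.279 L = 4.938 g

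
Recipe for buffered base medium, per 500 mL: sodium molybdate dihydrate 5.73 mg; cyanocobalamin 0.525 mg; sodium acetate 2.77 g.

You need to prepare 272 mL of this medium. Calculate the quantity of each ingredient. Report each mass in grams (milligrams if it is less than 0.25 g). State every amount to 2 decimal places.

sodium molybdate dihydrate 3.12 mg; cyanocobalamin 0.29 mg; sodium acetate 1.51 g

Ratio of target to recipe volume: 272 / 500 = 0.544.
sodium molybdate dihydrate: 5.73 mg × (272 mL / 500 mL) = 3.12 mg
cyanocobalamin: 0.525 mg × (272 mL / 500 mL) = 0.29 mg
sodium acetate: 2.77 g × (272 mL / 500 mL) = 1.51 g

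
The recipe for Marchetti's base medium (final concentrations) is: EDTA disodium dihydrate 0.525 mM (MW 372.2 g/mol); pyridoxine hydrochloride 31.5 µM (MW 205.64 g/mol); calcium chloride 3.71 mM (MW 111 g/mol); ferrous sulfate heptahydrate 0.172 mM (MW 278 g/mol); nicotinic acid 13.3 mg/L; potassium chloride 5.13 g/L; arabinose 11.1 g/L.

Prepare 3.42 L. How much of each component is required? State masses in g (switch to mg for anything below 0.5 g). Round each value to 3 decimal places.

EDTA disodium dihydrate 0.668 g; pyridoxine hydrochloride 22.154 mg; calcium chloride 1.408 g; ferrous sulfate heptahydrate 163.531 mg; nicotinic acid 45.486 mg; potassium chloride 17.545 g; arabinose 37.962 g

Working volume: 3.42 L.
EDTA disodium dihydrate: 0.525 mmol/L × 372.2 g/mol × 3.42 L ÷ 1000 = 0.668 g
pyridoxine hydrochloride: 31.5 µmol/L × 205.64 g/mol × 3.42 L ÷ 1000 = 22.154 mg
calcium chloride: 3.71 mmol/L × 111 g/mol × 3.42 L ÷ 1000 = 1.408 g
ferrous sulfate heptahydrate: 0.172 mmol/L × 278 mg/mmol × 3.42 L = 163.531 mg
nicotinic acid: 13.3 mg/L × 3.42 L = 45.486 mg
potassium chloride: 5.13 g/L × 3.42 L = 17.545 g
arabinose: 11.1 g/L × 3.42 L = 37.962 g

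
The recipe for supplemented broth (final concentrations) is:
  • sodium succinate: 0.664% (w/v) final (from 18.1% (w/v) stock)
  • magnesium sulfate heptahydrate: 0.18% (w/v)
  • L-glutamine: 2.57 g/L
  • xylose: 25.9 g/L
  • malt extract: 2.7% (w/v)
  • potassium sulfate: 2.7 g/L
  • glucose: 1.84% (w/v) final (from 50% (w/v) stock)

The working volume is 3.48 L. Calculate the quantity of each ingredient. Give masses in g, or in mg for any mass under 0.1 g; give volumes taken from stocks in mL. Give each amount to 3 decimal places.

sodium succinate 127.664 mL; magnesium sulfate heptahydrate 6.264 g; L-glutamine 8.944 g; xylose 90.132 g; malt extract 93.960 g; potassium sulfate 9.396 g; glucose 128.064 mL

Scale factor relative to 1 L: 3.48.
sodium succinate: C1V1 = C2V2 → 0.664% ÷ 18.1% × 3480 mL = 127.664 mL
magnesium sulfate heptahydrate: 0.18% w/v = 1.8 g/L → 1.8 × 3.48 L = 6.264 g
L-glutamine: 2.57 g/L × 3.48 L = 8.944 g
xylose: 25.9 g/L × 3.48 L = 90.132 g
malt extract: 2.7% w/v = 27 g/L → 27 × 3.48 L = 93.960 g
potassium sulfate: 2.7 g/L × 3.48 L = 9.396 g
glucose: V = C2·V2/C1 = 1.84% ÷ 50% × 3480 mL = 128.064 mL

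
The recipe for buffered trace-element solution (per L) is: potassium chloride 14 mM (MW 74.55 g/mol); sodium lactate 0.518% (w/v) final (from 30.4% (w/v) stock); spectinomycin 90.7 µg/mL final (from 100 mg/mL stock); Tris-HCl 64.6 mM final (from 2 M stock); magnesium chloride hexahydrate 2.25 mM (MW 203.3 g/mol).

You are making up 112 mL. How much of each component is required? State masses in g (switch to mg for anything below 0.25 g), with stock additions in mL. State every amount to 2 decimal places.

potassium chloride 116.89 mg; sodium lactate 1.91 mL; spectinomycin 0.10 mL; Tris-HCl 3.62 mL; magnesium chloride hexahydrate 51.23 mg

Scale factor relative to 1 L: 0.112.
potassium chloride: 14 mmol/L × 74.55 mg/mmol × 0.112 L = 116.89 mg
sodium lactate: V = C2·V2/C1 = 0.518% ÷ 30.4% × 112 mL = 1.91 mL
spectinomycin: dilute stock: 90.7 µg/mL × 112 mL ÷ 100000 µg/mL = 0.10 mL
Tris-HCl: C1V1 = C2V2 → 64.6 mM × 112 mL ÷ 2000 mM = 3.62 mL
magnesium chloride hexahydrate: 2.25 mmol/L × 203.3 mg/mmol × 0.112 L = 51.23 mg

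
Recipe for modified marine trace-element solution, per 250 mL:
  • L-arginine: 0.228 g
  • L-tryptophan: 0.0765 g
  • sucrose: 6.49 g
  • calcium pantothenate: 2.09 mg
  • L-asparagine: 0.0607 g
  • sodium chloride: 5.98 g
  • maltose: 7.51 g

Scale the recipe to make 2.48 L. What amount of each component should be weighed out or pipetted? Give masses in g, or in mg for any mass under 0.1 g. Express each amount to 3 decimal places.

Ratio of target to recipe volume: 2480 / 250 = 9.92.
L-arginine: 0.228 g × (2480 mL / 250 mL) = 2.262 g
L-tryptophan: 0.0765 g × (2480 mL / 250 mL) = 0.759 g
sucrose: 6.49 g × (2480 mL / 250 mL) = 64.381 g
calcium pantothenate: 2.09 mg × (2480 mL / 250 mL) = 20.733 mg
L-asparagine: 0.0607 g × (2480 mL / 250 mL) = 0.602 g
sodium chloride: 5.98 g × (2480 mL / 250 mL) = 59.322 g
maltose: 7.51 g × (2480 mL / 250 mL) = 74.499 g

L-arginine 2.262 g; L-tryptophan 0.759 g; sucrose 64.381 g; calcium pantothenate 20.733 mg; L-asparagine 0.602 g; sodium chloride 59.322 g; maltose 74.499 g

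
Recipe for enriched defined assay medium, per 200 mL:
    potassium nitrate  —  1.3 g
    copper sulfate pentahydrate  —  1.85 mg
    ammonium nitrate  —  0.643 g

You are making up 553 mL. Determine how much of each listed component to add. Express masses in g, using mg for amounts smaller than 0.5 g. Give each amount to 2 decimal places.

potassium nitrate 3.59 g; copper sulfate pentahydrate 5.12 mg; ammonium nitrate 1.78 g

Ratio of target to recipe volume: 553 / 200 = 2.765.
potassium nitrate: 1.3 g × (553 mL / 200 mL) = 3.59 g
copper sulfate pentahydrate: 1.85 mg × (553 mL / 200 mL) = 5.12 mg
ammonium nitrate: 0.643 g × (553 mL / 200 mL) = 1.78 g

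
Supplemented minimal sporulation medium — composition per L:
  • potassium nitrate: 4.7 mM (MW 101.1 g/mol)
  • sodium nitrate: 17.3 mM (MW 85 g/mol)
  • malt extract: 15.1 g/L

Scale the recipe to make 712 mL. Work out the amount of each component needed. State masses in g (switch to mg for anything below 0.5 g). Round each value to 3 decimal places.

Scale factor relative to 1 L: 0.712.
potassium nitrate: 4.7 mmol/L × 101.1 mg/mmol × 0.712 L = 338.321 mg
sodium nitrate: 17.3 mmol/L × 85 g/mol × 0.712 L ÷ 1000 = 1.047 g
malt extract: 15.1 g/L × 0.712 L = 10.751 g

potassium nitrate 338.321 mg; sodium nitrate 1.047 g; malt extract 10.751 g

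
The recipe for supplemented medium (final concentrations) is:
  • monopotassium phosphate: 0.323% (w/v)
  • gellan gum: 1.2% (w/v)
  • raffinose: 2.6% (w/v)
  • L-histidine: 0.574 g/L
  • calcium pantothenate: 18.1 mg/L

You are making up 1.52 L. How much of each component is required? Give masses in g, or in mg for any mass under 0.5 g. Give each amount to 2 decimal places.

Scale factor relative to 1 L: 1.52.
monopotassium phosphate: 0.323% w/v = 3.23 g/L → 3.23 × 1.52 L = 4.91 g
gellan gum: 1.2 g per 100 mL × 1520 mL ÷ 100 = 18.24 g
raffinose: 2.6% w/v = 26 g/L → 26 × 1.52 L = 39.52 g
L-histidine: 0.574 g/L × 1.52 L = 0.87 g
calcium pantothenate: 18.1 mg/L × 1.52 L = 27.51 mg

monopotassium phosphate 4.91 g; gellan gum 18.24 g; raffinose 39.52 g; L-histidine 0.87 g; calcium pantothenate 27.51 mg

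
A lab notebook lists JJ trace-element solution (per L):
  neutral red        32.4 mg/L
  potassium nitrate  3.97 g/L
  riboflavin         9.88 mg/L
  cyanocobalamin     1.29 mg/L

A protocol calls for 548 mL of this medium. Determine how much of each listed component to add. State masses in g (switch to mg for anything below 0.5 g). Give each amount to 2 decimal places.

neutral red 17.76 mg; potassium nitrate 2.18 g; riboflavin 5.41 mg; cyanocobalamin 0.71 mg

Target volume = 548 mL = 0.548 L.
neutral red: 32.4 mg/L × 0.548 L = 17.76 mg
potassium nitrate: 3.97 g/L × 0.548 L = 2.18 g
riboflavin: 9.88 mg/L × 0.548 L = 5.41 mg
cyanocobalamin: 1.29 mg/L × 0.548 L = 0.71 mg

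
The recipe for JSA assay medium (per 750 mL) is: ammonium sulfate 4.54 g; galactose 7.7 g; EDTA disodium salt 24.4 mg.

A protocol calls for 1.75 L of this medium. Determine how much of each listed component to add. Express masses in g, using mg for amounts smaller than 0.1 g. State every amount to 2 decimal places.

ammonium sulfate 10.59 g; galactose 17.97 g; EDTA disodium salt 56.93 mg

Ratio of target to recipe volume: 1750 / 750 = 2.33333.
ammonium sulfate: 4.54 g × (1750 mL / 750 mL) = 10.59 g
galactose: 7.7 g × (1750 mL / 750 mL) = 17.97 g
EDTA disodium salt: 24.4 mg × (1750 mL / 750 mL) = 56.93 mg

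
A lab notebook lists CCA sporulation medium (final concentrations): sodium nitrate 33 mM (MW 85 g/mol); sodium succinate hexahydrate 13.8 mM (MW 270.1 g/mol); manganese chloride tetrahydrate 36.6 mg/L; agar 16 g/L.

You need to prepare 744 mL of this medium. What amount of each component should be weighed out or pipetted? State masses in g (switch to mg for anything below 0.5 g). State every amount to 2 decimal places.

sodium nitrate 2.09 g; sodium succinate hexahydrate 2.77 g; manganese chloride tetrahydrate 27.23 mg; agar 11.90 g

Target volume = 744 mL = 0.744 L.
sodium nitrate: 33 mmol/L × 85 g/mol × 0.744 L ÷ 1000 = 2.09 g
sodium succinate hexahydrate: 13.8 mmol/L × 270.1 g/mol × 0.744 L ÷ 1000 = 2.77 g
manganese chloride tetrahydrate: 36.6 mg/L × 0.744 L = 27.23 mg
agar: 16 g/L × 0.744 L = 11.90 g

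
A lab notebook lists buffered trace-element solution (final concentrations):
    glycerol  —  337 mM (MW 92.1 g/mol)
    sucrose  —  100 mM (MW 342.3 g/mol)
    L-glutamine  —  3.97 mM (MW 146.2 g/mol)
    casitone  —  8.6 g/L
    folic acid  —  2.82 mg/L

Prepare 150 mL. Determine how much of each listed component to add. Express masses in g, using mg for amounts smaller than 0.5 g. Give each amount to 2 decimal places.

glycerol 4.66 g; sucrose 5.13 g; L-glutamine 87.06 mg; casitone 1.29 g; folic acid 0.42 mg

Working volume: 150 mL = 0.15 L.
glycerol: 337 mmol/L × 92.1 g/mol × 0.15 L ÷ 1000 = 4.66 g
sucrose: 100 mmol/L × 342.3 g/mol × 0.15 L ÷ 1000 = 5.13 g
L-glutamine: 3.97 mmol/L × 146.2 mg/mmol × 0.15 L = 87.06 mg
casitone: 8.6 g/L × 0.15 L = 1.29 g
folic acid: 2.82 mg/L × 0.15 L = 0.42 mg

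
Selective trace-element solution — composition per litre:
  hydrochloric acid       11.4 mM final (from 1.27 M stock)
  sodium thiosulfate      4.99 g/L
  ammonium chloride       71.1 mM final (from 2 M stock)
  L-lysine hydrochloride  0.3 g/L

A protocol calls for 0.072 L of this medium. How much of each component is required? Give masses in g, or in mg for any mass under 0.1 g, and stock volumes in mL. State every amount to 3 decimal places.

hydrochloric acid 0.646 mL; sodium thiosulfate 0.359 g; ammonium chloride 2.560 mL; L-lysine hydrochloride 21.600 mg

Scale factor relative to 1 L: 0.072.
hydrochloric acid: dilute stock: 11.4 mM × 72 mL ÷ 1270 mM = 0.646 mL
sodium thiosulfate: 4.99 g/L × 0.072 L = 0.359 g
ammonium chloride: C1V1 = C2V2 → 71.1 mM × 72 mL ÷ 2000 mM = 2.560 mL
L-lysine hydrochloride: 0.3 g/L × 0.072 L = 0.0216 g = 21.600 mg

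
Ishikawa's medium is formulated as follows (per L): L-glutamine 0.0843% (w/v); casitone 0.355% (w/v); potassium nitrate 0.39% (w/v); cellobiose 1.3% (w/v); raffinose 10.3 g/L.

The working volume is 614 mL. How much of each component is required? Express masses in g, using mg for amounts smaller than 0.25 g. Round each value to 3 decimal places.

L-glutamine 0.518 g; casitone 2.180 g; potassium nitrate 2.395 g; cellobiose 7.982 g; raffinose 6.324 g

Scale factor relative to 1 L: 0.614.
L-glutamine: 0.0843 g per 100 mL × 614 mL ÷ 100 = 0.518 g
casitone: 0.355% w/v = 3.55 g/L → 3.55 × 0.614 L = 2.180 g
potassium nitrate: 0.39% w/v = 3.9 g/L → 3.9 × 0.614 L = 2.395 g
cellobiose: 1.3 g per 100 mL × 614 mL ÷ 100 = 7.982 g
raffinose: 10.3 g/L × 0.614 L = 6.324 g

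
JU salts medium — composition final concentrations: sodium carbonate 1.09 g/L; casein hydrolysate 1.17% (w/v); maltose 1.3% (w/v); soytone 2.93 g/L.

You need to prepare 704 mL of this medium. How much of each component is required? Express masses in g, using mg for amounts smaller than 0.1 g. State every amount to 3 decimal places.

sodium carbonate 0.767 g; casein hydrolysate 8.237 g; maltose 9.152 g; soytone 2.063 g

Scale factor relative to 1 L: 0.704.
sodium carbonate: 1.09 g/L × 0.704 L = 0.767 g
casein hydrolysate: 1.17% w/v = 11.7 g/L → 11.7 × 0.704 L = 8.237 g
maltose: 1.3% w/v = 13 g/L → 13 × 0.704 L = 9.152 g
soytone: 2.93 g/L × 0.704 L = 2.063 g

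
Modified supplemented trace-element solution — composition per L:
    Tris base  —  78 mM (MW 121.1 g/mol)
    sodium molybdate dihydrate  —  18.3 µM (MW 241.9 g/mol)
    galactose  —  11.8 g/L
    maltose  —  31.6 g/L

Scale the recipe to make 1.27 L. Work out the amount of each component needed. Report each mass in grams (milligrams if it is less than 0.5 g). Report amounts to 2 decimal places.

Scale factor relative to 1 L: 1.27.
Tris base: 78 mmol/L × 121.1 g/mol × 1.27 L ÷ 1000 = 12.00 g
sodium molybdate dihydrate: 18.3 µmol/L × 241.9 g/mol × 1.27 L ÷ 1000 = 5.62 mg
galactose: 11.8 g/L × 1.27 L = 14.99 g
maltose: 31.6 g/L × 1.27 L = 40.13 g

Tris base 12.00 g; sodium molybdate dihydrate 5.62 mg; galactose 14.99 g; maltose 40.13 g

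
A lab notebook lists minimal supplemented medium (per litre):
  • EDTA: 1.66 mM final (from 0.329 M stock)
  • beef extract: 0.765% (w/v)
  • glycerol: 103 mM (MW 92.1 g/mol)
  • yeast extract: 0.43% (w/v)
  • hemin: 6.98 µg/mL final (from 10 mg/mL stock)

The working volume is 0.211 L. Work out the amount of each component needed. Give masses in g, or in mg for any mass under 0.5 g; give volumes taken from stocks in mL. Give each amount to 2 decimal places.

EDTA 1.06 mL; beef extract 1.61 g; glycerol 2.00 g; yeast extract 0.91 g; hemin 0.15 mL

Scale factor relative to 1 L: 0.211.
EDTA: dilute stock: 1.66 mM × 211 mL ÷ 329 mM = 1.06 mL
beef extract: 0.765 g per 100 mL × 211 mL ÷ 100 = 1.61 g
glycerol: 103 mmol/L × 92.1 g/mol × 0.211 L ÷ 1000 = 2.00 g
yeast extract: 0.43% w/v = 4.3 g/L → 4.3 × 0.211 L = 0.91 g
hemin: C1V1 = C2V2 → 6.98 µg/mL × 211 mL ÷ 10000 µg/mL = 0.15 mL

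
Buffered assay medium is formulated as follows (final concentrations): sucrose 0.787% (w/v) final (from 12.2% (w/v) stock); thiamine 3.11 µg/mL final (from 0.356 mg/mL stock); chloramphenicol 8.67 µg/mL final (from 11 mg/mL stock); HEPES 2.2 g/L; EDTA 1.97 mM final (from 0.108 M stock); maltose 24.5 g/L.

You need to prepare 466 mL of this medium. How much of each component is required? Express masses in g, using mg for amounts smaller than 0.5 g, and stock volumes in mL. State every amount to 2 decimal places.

sucrose 30.06 mL; thiamine 4.07 mL; chloramphenicol 0.37 mL; HEPES 1.03 g; EDTA 8.50 mL; maltose 11.42 g

Target volume = 466 mL = 0.466 L.
sucrose: dilute stock: 0.787% ÷ 12.2% × 466 mL = 30.06 mL
thiamine: dilute stock: 3.11 µg/mL × 466 mL ÷ 356 µg/mL = 4.07 mL
chloramphenicol: C1V1 = C2V2 → 8.67 µg/mL × 466 mL ÷ 11000 µg/mL = 0.37 mL
HEPES: 2.2 g/L × 0.466 L = 1.03 g
EDTA: V = C2·V2/C1 = 1.97 mM × 466 mL ÷ 108 mM = 8.50 mL
maltose: 24.5 g/L × 0.466 L = 11.42 g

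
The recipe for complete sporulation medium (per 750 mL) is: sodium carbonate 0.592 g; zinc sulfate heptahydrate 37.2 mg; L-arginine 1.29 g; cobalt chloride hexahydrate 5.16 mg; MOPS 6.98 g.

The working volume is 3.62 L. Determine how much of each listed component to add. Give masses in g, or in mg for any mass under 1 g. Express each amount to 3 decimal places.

sodium carbonate 2.857 g; zinc sulfate heptahydrate 179.552 mg; L-arginine 6.226 g; cobalt chloride hexahydrate 24.906 mg; MOPS 33.690 g

Ratio of target to recipe volume: 3620 / 750 = 4.82667.
sodium carbonate: 0.592 g × (3620 mL / 750 mL) = 2.857 g
zinc sulfate heptahydrate: 37.2 mg × (3620 mL / 750 mL) = 179.552 mg
L-arginine: 1.29 g × (3620 mL / 750 mL) = 6.226 g
cobalt chloride hexahydrate: 5.16 mg × (3620 mL / 750 mL) = 24.906 mg
MOPS: 6.98 g × (3620 mL / 750 mL) = 33.690 g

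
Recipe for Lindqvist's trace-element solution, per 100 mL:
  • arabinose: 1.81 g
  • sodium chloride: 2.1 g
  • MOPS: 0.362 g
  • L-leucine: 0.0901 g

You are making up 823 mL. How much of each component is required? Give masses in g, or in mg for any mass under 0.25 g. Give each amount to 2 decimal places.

arabinose 14.90 g; sodium chloride 17.28 g; MOPS 2.98 g; L-leucine 0.74 g

Scale factor = 823 mL / 100 mL = 8.23.
arabinose: 1.81 g × (823 mL / 100 mL) = 14.90 g
sodium chloride: 2.1 g × (823 mL / 100 mL) = 17.28 g
MOPS: 0.362 g × (823 mL / 100 mL) = 2.98 g
L-leucine: 0.0901 g × (823 mL / 100 mL) = 0.74 g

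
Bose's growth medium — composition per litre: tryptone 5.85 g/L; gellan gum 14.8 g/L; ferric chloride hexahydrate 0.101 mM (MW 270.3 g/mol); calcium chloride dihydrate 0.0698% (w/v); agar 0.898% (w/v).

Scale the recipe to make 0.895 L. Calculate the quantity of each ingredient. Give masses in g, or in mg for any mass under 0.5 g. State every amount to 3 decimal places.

tryptone 5.236 g; gellan gum 13.246 g; ferric chloride hexahydrate 24.434 mg; calcium chloride dihydrate 0.625 g; agar 8.037 g

Working volume: 0.895 L.
tryptone: 5.85 g/L × 0.895 L = 5.236 g
gellan gum: 14.8 g/L × 0.895 L = 13.246 g
ferric chloride hexahydrate: 0.101 mmol/L × 270.3 mg/mmol × 0.895 L = 24.434 mg
calcium chloride dihydrate: 0.0698% w/v = 0.698 g/L → 0.698 × 0.895 L = 0.625 g
agar: 0.898 g per 100 mL × 895 mL ÷ 100 = 8.037 g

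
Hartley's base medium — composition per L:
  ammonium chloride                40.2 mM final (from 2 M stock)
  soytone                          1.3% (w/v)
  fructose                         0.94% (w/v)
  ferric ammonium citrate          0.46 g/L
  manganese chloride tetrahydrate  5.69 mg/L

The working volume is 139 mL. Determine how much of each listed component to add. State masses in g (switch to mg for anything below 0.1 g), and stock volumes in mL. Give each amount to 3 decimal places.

Scale factor relative to 1 L: 0.139.
ammonium chloride: dilute stock: 40.2 mM × 139 mL ÷ 2000 mM = 2.794 mL
soytone: 1.3 g per 100 mL × 139 mL ÷ 100 = 1.807 g
fructose: 0.94 g per 100 mL × 139 mL ÷ 100 = 1.307 g
ferric ammonium citrate: 0.46 g/L × 0.139 L = 0.06394 g = 63.940 mg
manganese chloride tetrahydrate: 5.69 mg/L × 0.139 L = 0.791 mg

ammonium chloride 2.794 mL; soytone 1.807 g; fructose 1.307 g; ferric ammonium citrate 63.940 mg; manganese chloride tetrahydrate 0.791 mg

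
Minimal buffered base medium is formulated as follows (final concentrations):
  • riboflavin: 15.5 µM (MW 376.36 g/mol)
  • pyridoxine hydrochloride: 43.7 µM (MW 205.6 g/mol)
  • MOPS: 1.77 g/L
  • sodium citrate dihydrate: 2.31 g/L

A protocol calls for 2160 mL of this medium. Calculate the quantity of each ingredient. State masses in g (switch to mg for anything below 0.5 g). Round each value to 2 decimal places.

Target volume = 2160 mL = 2.16 L.
riboflavin: 15.5 µmol/L × 376.36 g/mol × 2.16 L ÷ 1000 = 12.60 mg
pyridoxine hydrochloride: 43.7 µmol/L × 205.6 g/mol × 2.16 L ÷ 1000 = 19.41 mg
MOPS: 1.77 g/L × 2.16 L = 3.82 g
sodium citrate dihydrate: 2.31 g/L × 2.16 L = 4.99 g

riboflavin 12.60 mg; pyridoxine hydrochloride 19.41 mg; MOPS 3.82 g; sodium citrate dihydrate 4.99 g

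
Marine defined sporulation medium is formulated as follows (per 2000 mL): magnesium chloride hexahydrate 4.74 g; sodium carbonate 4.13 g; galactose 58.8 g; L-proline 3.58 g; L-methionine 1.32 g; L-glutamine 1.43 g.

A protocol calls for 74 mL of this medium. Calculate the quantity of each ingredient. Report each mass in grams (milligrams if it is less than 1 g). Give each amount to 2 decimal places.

Scale factor = 74 mL / 2000 mL = 0.037.
magnesium chloride hexahydrate: 4.74 g × (74 mL / 2000 mL) = 0.17538 g = 175.38 mg
sodium carbonate: 4.13 g × (74 mL / 2000 mL) = 0.15281 g = 152.81 mg
galactose: 58.8 g × (74 mL / 2000 mL) = 2.18 g
L-proline: 3.58 g × (74 mL / 2000 mL) = 0.13246 g = 132.46 mg
L-methionine: 1.32 g × (74 mL / 2000 mL) = 0.04884 g = 48.84 mg
L-glutamine: 1.43 g × (74 mL / 2000 mL) = 0.05291 g = 52.91 mg

magnesium chloride hexahydrate 175.38 mg; sodium carbonate 152.81 mg; galactose 2.18 g; L-proline 132.46 mg; L-methionine 48.84 mg; L-glutamine 52.91 mg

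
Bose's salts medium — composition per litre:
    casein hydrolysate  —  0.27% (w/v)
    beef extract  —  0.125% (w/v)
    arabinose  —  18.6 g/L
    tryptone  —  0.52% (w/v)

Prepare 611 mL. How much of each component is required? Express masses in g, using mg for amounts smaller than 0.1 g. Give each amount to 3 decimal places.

casein hydrolysate 1.650 g; beef extract 0.764 g; arabinose 11.365 g; tryptone 3.177 g

Scale factor relative to 1 L: 0.611.
casein hydrolysate: 0.27 g per 100 mL × 611 mL ÷ 100 = 1.650 g
beef extract: 0.125% w/v = 1.25 g/L → 1.25 × 0.611 L = 0.764 g
arabinose: 18.6 g/L × 0.611 L = 11.365 g
tryptone: 0.52 g per 100 mL × 611 mL ÷ 100 = 3.177 g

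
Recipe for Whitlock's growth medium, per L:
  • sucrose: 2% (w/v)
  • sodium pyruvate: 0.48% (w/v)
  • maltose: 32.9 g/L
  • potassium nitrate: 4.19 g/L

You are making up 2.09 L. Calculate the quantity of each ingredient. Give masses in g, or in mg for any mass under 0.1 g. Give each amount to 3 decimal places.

sucrose 41.800 g; sodium pyruvate 10.032 g; maltose 68.761 g; potassium nitrate 8.757 g

Working volume: 2.09 L.
sucrose: 2 g per 100 mL × 2090 mL ÷ 100 = 41.800 g
sodium pyruvate: 0.48 g per 100 mL × 2090 mL ÷ 100 = 10.032 g
maltose: 32.9 g/L × 2.09 L = 68.761 g
potassium nitrate: 4.19 g/L × 2.09 L = 8.757 g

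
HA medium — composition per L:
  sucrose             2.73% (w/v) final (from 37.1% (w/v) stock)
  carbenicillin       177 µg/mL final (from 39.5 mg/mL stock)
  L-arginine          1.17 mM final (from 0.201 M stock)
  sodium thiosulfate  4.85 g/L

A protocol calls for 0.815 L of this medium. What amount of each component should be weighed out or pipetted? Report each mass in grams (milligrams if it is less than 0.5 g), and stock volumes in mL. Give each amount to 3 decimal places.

sucrose 59.972 mL; carbenicillin 3.652 mL; L-arginine 4.744 mL; sodium thiosulfate 3.953 g

Working volume: 0.815 L.
sucrose: C1V1 = C2V2 → 2.73% ÷ 37.1% × 815 mL = 59.972 mL
carbenicillin: C1V1 = C2V2 → 177 µg/mL × 815 mL ÷ 39500 µg/mL = 3.652 mL
L-arginine: C1V1 = C2V2 → 1.17 mM × 815 mL ÷ 201 mM = 4.744 mL
sodium thiosulfate: 4.85 g/L × 0.815 L = 3.953 g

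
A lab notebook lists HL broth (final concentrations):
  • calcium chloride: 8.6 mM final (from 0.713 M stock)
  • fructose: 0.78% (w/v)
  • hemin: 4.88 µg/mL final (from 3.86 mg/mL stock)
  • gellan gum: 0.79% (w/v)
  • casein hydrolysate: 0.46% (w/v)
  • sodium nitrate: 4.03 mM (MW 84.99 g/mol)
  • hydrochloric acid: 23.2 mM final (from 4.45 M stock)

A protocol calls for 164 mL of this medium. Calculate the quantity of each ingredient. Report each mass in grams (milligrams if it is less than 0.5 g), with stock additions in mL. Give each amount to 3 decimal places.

Working volume: 164 mL = 0.164 L.
calcium chloride: V = C2·V2/C1 = 8.6 mM × 164 mL ÷ 713 mM = 1.978 mL
fructose: 0.78% w/v = 7.8 g/L → 7.8 × 0.164 L = 1.279 g
hemin: C1V1 = C2V2 → 4.88 µg/mL × 164 mL ÷ 3860 µg/mL = 0.207 mL
gellan gum: 0.79% w/v = 7.9 g/L → 7.9 × 0.164 L = 1.296 g
casein hydrolysate: 0.46% w/v = 4.6 g/L → 4.6 × 0.164 L = 0.754 g
sodium nitrate: 4.03 mmol/L × 84.99 mg/mmol × 0.164 L = 56.172 mg
hydrochloric acid: dilute stock: 23.2 mM × 164 mL ÷ 4450 mM = 0.855 mL

calcium chloride 1.978 mL; fructose 1.279 g; hemin 0.207 mL; gellan gum 1.296 g; casein hydrolysate 0.754 g; sodium nitrate 56.172 mg; hydrochloric acid 0.855 mL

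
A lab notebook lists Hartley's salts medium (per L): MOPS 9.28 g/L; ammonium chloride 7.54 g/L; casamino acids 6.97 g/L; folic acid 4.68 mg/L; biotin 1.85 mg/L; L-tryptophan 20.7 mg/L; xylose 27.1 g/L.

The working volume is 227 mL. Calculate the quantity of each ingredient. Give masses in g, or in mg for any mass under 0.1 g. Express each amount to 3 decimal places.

Scale factor relative to 1 L: 0.227.
MOPS: 9.28 g/L × 0.227 L = 2.107 g
ammonium chloride: 7.54 g/L × 0.227 L = 1.712 g
casamino acids: 6.97 g/L × 0.227 L = 1.582 g
folic acid: 4.68 mg/L × 0.227 L = 1.062 mg
biotin: 1.85 mg/L × 0.227 L = 0.420 mg
L-tryptophan: 20.7 mg/L × 0.227 L = 4.699 mg
xylose: 27.1 g/L × 0.227 L = 6.152 g

MOPS 2.107 g; ammonium chloride 1.712 g; casamino acids 1.582 g; folic acid 1.062 mg; biotin 0.420 mg; L-tryptophan 4.699 mg; xylose 6.152 g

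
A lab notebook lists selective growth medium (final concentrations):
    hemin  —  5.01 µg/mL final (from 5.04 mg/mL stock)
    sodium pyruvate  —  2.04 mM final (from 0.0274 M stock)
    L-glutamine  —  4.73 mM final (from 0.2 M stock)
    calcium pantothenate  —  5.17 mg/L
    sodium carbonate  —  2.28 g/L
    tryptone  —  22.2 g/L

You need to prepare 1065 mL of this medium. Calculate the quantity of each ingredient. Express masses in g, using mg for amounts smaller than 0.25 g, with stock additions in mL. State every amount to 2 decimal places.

hemin 1.06 mL; sodium pyruvate 79.29 mL; L-glutamine 25.19 mL; calcium pantothenate 5.51 mg; sodium carbonate 2.43 g; tryptone 23.64 g

Scale factor relative to 1 L: 1.065.
hemin: C1V1 = C2V2 → 5.01 µg/mL × 1065 mL ÷ 5040 µg/mL = 1.06 mL
sodium pyruvate: dilute stock: 2.04 mM × 1065 mL ÷ 27.4 mM = 79.29 mL
L-glutamine: C1V1 = C2V2 → 4.73 mM × 1065 mL ÷ 200 mM = 25.19 mL
calcium pantothenate: 5.17 mg/L × 1.065 L = 5.51 mg
sodium carbonate: 2.28 g/L × 1.065 L = 2.43 g
tryptone: 22.2 g/L × 1.065 L = 23.64 g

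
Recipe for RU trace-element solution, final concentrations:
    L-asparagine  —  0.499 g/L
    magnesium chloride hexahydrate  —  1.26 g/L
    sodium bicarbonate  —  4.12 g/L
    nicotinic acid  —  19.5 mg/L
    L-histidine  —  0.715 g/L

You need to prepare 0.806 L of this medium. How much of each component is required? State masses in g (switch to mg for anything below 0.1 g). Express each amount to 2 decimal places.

L-asparagine 0.40 g; magnesium chloride hexahydrate 1.02 g; sodium bicarbonate 3.32 g; nicotinic acid 15.72 mg; L-histidine 0.58 g

Scale factor relative to 1 L: 0.806.
L-asparagine: 0.499 g/L × 0.806 L = 0.40 g
magnesium chloride hexahydrate: 1.26 g/L × 0.806 L = 1.02 g
sodium bicarbonate: 4.12 g/L × 0.806 L = 3.32 g
nicotinic acid: 19.5 mg/L × 0.806 L = 15.72 mg
L-histidine: 0.715 g/L × 0.806 L = 0.58 g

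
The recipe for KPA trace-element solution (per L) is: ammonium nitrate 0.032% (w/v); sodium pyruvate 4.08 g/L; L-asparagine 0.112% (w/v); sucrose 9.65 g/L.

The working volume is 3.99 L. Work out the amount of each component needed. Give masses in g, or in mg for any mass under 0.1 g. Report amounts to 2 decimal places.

ammonium nitrate 1.28 g; sodium pyruvate 16.28 g; L-asparagine 4.47 g; sucrose 38.50 g

Scale factor relative to 1 L: 3.99.
ammonium nitrate: 0.032 g per 100 mL × 3990 mL ÷ 100 = 1.28 g
sodium pyruvate: 4.08 g/L × 3.99 L = 16.28 g
L-asparagine: 0.112 g per 100 mL × 3990 mL ÷ 100 = 4.47 g
sucrose: 9.65 g/L × 3.99 L = 38.50 g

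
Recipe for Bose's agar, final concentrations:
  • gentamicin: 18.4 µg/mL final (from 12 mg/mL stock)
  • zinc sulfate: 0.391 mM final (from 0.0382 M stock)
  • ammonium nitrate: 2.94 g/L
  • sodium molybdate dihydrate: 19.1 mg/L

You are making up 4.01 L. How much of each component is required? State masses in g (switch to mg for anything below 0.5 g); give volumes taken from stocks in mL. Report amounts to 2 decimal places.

gentamicin 6.15 mL; zinc sulfate 41.04 mL; ammonium nitrate 11.79 g; sodium molybdate dihydrate 76.59 mg

Working volume: 4.01 L.
gentamicin: C1V1 = C2V2 → 18.4 µg/mL × 4010 mL ÷ 12000 µg/mL = 6.15 mL
zinc sulfate: C1V1 = C2V2 → 0.391 mM × 4010 mL ÷ 38.2 mM = 41.04 mL
ammonium nitrate: 2.94 g/L × 4.01 L = 11.79 g
sodium molybdate dihydrate: 19.1 mg/L × 4.01 L = 76.59 mg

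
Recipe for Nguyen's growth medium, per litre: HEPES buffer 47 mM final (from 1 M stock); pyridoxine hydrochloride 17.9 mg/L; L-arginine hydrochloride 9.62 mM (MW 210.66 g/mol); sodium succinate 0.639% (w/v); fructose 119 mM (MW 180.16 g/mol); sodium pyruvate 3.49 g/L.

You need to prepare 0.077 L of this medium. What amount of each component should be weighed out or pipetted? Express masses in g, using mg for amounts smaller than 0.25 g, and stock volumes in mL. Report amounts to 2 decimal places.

HEPES buffer 3.62 mL; pyridoxine hydrochloride 1.38 mg; L-arginine hydrochloride 156.04 mg; sodium succinate 0.49 g; fructose 1.65 g; sodium pyruvate 0.27 g

Scale factor relative to 1 L: 0.077.
HEPES buffer: V = C2·V2/C1 = 47 mM × 77 mL ÷ 1000 mM = 3.62 mL
pyridoxine hydrochloride: 17.9 mg/L × 0.077 L = 1.38 mg
L-arginine hydrochloride: 9.62 mmol/L × 210.66 mg/mmol × 0.077 L = 156.04 mg
sodium succinate: 0.639% w/v = 6.39 g/L → 6.39 × 0.077 L = 0.49 g
fructose: 119 mmol/L × 180.16 g/mol × 0.077 L ÷ 1000 = 1.65 g
sodium pyruvate: 3.49 g/L × 0.077 L = 0.27 g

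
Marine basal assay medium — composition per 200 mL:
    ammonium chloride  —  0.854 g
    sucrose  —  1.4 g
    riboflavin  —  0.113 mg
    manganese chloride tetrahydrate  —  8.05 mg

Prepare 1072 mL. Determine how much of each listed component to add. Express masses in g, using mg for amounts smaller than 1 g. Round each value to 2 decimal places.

ammonium chloride 4.58 g; sucrose 7.50 g; riboflavin 0.61 mg; manganese chloride tetrahydrate 43.15 mg

Scale factor = 1072 mL / 200 mL = 5.36.
ammonium chloride: 0.854 g × (1072 mL / 200 mL) = 4.58 g
sucrose: 1.4 g × (1072 mL / 200 mL) = 7.50 g
riboflavin: 0.113 mg × (1072 mL / 200 mL) = 0.61 mg
manganese chloride tetrahydrate: 8.05 mg × (1072 mL / 200 mL) = 43.15 mg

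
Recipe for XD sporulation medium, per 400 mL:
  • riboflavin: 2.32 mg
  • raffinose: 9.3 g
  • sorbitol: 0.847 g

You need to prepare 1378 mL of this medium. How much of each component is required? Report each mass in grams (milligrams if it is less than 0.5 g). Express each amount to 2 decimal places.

Scale factor = 1378 mL / 400 mL = 3.445.
riboflavin: 2.32 mg × (1378 mL / 400 mL) = 7.99 mg
raffinose: 9.3 g × (1378 mL / 400 mL) = 32.04 g
sorbitol: 0.847 g × (1378 mL / 400 mL) = 2.92 g

riboflavin 7.99 mg; raffinose 32.04 g; sorbitol 2.92 g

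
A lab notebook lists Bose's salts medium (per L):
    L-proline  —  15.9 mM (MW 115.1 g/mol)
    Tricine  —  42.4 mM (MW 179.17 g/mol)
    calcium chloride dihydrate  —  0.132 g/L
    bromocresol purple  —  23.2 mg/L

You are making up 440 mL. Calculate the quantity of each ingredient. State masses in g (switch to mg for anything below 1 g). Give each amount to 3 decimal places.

L-proline 805.240 mg; Tricine 3.343 g; calcium chloride dihydrate 58.080 mg; bromocresol purple 10.208 mg

Working volume: 440 mL = 0.44 L.
L-proline: 15.9 mmol/L × 115.1 mg/mmol × 0.44 L = 805.240 mg
Tricine: 42.4 mmol/L × 179.17 g/mol × 0.44 L ÷ 1000 = 3.343 g
calcium chloride dihydrate: 0.132 g/L × 0.44 L = 0.05808 g = 58.080 mg
bromocresol purple: 23.2 mg/L × 0.44 L = 10.208 mg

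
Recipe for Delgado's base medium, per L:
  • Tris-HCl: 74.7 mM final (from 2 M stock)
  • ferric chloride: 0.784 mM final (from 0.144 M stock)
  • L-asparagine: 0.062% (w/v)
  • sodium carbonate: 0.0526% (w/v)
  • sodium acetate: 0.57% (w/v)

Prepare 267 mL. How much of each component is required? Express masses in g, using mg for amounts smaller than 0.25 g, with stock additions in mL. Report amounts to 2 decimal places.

Tris-HCl 9.97 mL; ferric chloride 1.45 mL; L-asparagine 165.54 mg; sodium carbonate 140.44 mg; sodium acetate 1.52 g

Working volume: 267 mL = 0.267 L.
Tris-HCl: V = C2·V2/C1 = 74.7 mM × 267 mL ÷ 2000 mM = 9.97 mL
ferric chloride: V = C2·V2/C1 = 0.784 mM × 267 mL ÷ 144 mM = 1.45 mL
L-asparagine: 0.062% w/v = 0.62 g/L → 0.62 × 0.267 L = 0.16554 g = 165.54 mg
sodium carbonate: 0.0526% w/v = 0.526 g/L → 0.526 × 0.267 L = 0.140442 g = 140.44 mg
sodium acetate: 0.57% w/v = 5.7 g/L → 5.7 × 0.267 L = 1.52 g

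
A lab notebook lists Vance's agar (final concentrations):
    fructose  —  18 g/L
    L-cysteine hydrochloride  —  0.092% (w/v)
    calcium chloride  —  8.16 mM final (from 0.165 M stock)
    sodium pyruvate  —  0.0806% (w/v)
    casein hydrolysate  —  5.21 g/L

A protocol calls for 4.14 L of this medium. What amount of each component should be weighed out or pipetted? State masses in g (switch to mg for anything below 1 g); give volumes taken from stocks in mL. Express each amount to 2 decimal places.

fructose 74.52 g; L-cysteine hydrochloride 3.81 g; calcium chloride 204.74 mL; sodium pyruvate 3.34 g; casein hydrolysate 21.57 g

Scale factor relative to 1 L: 4.14.
fructose: 18 g/L × 4.14 L = 74.52 g
L-cysteine hydrochloride: 0.092 g per 100 mL × 4140 mL ÷ 100 = 3.81 g
calcium chloride: dilute stock: 8.16 mM × 4140 mL ÷ 165 mM = 204.74 mL
sodium pyruvate: 0.0806 g per 100 mL × 4140 mL ÷ 100 = 3.34 g
casein hydrolysate: 5.21 g/L × 4.14 L = 21.57 g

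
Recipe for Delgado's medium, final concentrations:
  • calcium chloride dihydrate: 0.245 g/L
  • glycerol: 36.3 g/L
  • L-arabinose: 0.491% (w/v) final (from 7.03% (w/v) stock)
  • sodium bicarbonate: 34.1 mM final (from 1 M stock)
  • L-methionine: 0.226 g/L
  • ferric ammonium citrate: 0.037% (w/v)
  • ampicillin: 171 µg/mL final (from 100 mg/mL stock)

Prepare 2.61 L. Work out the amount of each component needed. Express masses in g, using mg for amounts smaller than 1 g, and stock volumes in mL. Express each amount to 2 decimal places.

Working volume: 2.61 L.
calcium chloride dihydrate: 0.245 g/L × 2.61 L = 0.63945 g = 639.45 mg
glycerol: 36.3 g/L × 2.61 L = 94.74 g
L-arabinose: C1V1 = C2V2 → 0.491% ÷ 7.03% × 2610 mL = 182.29 mL
sodium bicarbonate: C1V1 = C2V2 → 34.1 mM × 2610 mL ÷ 1000 mM = 89.00 mL
L-methionine: 0.226 g/L × 2.61 L = 0.58986 g = 589.86 mg
ferric ammonium citrate: 0.037% w/v = 0.37 g/L → 0.37 × 2.61 L = 0.9657 g = 965.70 mg
ampicillin: dilute stock: 171 µg/mL × 2610 mL ÷ 100000 µg/mL = 4.46 mL

calcium chloride dihydrate 639.45 mg; glycerol 94.74 g; L-arabinose 182.29 mL; sodium bicarbonate 89.00 mL; L-methionine 589.86 mg; ferric ammonium citrate 965.70 mg; ampicillin 4.46 mL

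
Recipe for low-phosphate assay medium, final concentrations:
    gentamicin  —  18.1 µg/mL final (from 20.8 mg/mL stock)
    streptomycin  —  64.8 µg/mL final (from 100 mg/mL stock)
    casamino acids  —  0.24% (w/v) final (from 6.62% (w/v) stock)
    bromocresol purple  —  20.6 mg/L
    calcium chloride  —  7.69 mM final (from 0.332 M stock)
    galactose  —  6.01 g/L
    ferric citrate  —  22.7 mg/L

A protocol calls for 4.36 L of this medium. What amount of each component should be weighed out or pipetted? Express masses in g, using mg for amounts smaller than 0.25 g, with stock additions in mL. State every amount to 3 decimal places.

Working volume: 4.36 L.
gentamicin: C1V1 = C2V2 → 18.1 µg/mL × 4360 mL ÷ 20800 µg/mL = 3.794 mL
streptomycin: C1V1 = C2V2 → 64.8 µg/mL × 4360 mL ÷ 100000 µg/mL = 2.825 mL
casamino acids: V = C2·V2/C1 = 0.24% ÷ 6.62% × 4360 mL = 158.066 mL
bromocresol purple: 20.6 mg/L × 4.36 L = 89.816 mg
calcium chloride: dilute stock: 7.69 mM × 4360 mL ÷ 332 mM = 100.989 mL
galactose: 6.01 g/L × 4.36 L = 26.204 g
ferric citrate: 22.7 mg/L × 4.36 L = 98.972 mg

gentamicin 3.794 mL; streptomycin 2.825 mL; casamino acids 158.066 mL; bromocresol purple 89.816 mg; calcium chloride 100.989 mL; galactose 26.204 g; ferric citrate 98.972 mg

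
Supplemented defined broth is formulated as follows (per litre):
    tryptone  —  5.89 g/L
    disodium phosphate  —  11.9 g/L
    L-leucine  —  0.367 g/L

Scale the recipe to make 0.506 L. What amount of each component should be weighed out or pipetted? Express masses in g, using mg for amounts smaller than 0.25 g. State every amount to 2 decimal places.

tryptone 2.98 g; disodium phosphate 6.02 g; L-leucine 185.70 mg

Working volume: 0.506 L.
tryptone: 5.89 g/L × 0.506 L = 2.98 g
disodium phosphate: 11.9 g/L × 0.506 L = 6.02 g
L-leucine: 0.367 g/L × 0.506 L = 0.185702 g = 185.70 mg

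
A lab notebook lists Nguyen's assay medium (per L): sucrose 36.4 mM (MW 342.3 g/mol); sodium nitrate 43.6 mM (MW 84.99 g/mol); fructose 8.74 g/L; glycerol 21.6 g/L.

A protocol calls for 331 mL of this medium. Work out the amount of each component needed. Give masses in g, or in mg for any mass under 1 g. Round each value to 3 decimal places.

Target volume = 331 mL = 0.331 L.
sucrose: 36.4 mmol/L × 342.3 g/mol × 0.331 L ÷ 1000 = 4.124 g
sodium nitrate: 43.6 mmol/L × 84.99 g/mol × 0.331 L ÷ 1000 = 1.227 g
fructose: 8.74 g/L × 0.331 L = 2.893 g
glycerol: 21.6 g/L × 0.331 L = 7.150 g

sucrose 4.124 g; sodium nitrate 1.227 g; fructose 2.893 g; glycerol 7.150 g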